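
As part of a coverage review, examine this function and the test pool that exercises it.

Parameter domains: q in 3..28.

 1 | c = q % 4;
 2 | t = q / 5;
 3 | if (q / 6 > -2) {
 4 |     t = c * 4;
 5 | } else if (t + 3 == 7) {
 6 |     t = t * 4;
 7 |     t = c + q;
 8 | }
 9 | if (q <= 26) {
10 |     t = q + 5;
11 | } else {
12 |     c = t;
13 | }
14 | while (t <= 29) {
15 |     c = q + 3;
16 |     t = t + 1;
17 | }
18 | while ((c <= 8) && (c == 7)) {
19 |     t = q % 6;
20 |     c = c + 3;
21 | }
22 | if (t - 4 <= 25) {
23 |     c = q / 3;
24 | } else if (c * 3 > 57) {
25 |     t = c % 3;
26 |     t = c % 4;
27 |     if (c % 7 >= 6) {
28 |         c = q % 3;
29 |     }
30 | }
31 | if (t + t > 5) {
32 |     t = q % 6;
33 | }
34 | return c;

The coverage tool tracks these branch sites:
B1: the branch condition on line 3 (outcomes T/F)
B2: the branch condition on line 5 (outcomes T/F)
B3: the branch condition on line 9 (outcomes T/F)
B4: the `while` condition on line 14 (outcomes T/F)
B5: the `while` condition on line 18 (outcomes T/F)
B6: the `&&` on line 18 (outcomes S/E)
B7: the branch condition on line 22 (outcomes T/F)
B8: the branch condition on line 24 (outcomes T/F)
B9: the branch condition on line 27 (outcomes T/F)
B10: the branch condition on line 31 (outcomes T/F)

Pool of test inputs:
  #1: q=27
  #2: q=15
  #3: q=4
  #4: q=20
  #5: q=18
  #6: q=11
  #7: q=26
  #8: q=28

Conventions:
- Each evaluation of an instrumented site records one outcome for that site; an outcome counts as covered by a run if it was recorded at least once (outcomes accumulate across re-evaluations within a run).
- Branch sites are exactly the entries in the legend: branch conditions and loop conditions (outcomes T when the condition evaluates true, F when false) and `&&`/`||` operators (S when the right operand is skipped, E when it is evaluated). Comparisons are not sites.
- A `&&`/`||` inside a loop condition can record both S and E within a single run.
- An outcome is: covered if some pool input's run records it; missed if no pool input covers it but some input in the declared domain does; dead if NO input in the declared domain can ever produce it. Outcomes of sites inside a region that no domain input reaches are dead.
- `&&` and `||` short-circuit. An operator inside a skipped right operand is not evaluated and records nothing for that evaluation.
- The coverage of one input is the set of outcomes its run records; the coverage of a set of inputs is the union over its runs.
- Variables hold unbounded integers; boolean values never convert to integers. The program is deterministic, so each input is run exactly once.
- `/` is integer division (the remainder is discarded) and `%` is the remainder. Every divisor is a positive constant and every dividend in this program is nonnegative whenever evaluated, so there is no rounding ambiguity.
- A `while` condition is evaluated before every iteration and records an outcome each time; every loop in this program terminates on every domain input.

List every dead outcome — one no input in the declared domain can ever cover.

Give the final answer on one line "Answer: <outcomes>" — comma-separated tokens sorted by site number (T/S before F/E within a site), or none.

sweeping the full domain (26 inputs) for each outcome:
  B1=F: no domain input ever produces it -> dead
  B2=T: no domain input ever produces it -> dead
  B2=F: no domain input ever produces it -> dead
  reachable outcomes have witnesses, e.g. B1=T (e.g. q=3), B3=T (e.g. q=3), B3=F (e.g. q=27), B4=T (e.g. q=3)

Answer: B1=F, B2=T, B2=F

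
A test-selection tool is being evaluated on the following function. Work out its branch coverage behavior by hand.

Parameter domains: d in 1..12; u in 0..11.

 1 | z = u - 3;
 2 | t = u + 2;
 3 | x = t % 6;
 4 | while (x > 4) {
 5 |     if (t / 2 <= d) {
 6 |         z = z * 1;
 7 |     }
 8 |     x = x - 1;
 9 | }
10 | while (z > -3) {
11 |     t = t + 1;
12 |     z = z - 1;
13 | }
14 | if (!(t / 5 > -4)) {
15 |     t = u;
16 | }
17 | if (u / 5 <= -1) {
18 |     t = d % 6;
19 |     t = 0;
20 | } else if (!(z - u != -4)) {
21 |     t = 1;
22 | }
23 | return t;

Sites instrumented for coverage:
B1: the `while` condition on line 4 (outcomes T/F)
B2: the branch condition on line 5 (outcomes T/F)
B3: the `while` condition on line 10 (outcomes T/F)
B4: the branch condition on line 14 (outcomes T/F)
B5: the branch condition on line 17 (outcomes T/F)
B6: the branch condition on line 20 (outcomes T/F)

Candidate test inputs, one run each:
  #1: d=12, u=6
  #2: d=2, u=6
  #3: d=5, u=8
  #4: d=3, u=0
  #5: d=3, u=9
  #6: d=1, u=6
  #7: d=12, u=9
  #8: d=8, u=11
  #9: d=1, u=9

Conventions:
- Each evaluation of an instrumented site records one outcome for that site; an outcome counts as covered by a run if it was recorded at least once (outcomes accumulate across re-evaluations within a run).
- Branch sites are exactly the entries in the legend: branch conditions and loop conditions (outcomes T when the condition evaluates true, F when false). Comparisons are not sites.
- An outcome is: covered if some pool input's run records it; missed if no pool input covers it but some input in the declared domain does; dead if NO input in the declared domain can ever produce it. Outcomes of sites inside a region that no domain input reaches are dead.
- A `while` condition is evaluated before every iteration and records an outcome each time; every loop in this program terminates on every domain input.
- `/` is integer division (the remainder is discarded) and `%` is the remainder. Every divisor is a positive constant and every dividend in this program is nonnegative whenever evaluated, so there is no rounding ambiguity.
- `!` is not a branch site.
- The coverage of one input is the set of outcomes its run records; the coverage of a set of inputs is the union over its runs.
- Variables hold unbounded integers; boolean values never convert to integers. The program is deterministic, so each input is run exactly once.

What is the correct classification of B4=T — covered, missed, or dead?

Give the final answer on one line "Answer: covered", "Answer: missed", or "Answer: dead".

no pool input records B4=T
checking all 144 inputs in the declared domain: B4=T is never recorded -> dead

Answer: dead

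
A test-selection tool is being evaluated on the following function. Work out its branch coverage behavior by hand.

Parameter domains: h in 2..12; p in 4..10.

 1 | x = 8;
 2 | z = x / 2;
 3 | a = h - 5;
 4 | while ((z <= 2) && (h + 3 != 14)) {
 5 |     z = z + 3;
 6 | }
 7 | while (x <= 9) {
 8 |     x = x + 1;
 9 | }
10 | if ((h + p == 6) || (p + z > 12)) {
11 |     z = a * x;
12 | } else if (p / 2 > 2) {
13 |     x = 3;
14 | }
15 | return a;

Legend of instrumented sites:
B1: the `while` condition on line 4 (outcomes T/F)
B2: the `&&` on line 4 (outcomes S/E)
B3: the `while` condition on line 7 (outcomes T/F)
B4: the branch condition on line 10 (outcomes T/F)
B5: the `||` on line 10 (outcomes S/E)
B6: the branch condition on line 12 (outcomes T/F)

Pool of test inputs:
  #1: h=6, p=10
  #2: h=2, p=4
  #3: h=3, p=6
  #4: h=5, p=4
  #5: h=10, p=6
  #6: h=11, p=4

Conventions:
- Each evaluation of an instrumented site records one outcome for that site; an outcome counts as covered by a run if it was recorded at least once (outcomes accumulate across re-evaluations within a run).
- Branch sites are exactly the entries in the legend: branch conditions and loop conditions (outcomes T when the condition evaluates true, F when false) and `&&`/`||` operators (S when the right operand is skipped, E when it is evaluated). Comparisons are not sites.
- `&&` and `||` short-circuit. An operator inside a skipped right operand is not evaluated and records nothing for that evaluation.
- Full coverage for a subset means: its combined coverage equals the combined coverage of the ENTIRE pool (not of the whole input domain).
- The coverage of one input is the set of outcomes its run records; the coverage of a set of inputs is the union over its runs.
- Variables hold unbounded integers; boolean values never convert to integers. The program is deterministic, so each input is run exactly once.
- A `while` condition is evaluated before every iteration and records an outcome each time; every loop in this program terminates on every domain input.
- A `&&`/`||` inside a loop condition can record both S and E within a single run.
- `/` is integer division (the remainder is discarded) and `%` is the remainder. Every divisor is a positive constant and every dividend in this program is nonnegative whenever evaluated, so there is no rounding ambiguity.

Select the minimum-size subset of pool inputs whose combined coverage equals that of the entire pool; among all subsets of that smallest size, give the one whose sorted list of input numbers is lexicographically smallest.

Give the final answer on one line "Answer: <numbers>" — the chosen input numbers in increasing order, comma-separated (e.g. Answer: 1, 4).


input #1, h=6, p=10: events B2->S, B1->F, B3->T, B3->T, B3->F, B5->E, B4->T; outcomes B1=F, B2=S, B3=T, B3=F, B4=T, B5=E
input #2, h=2, p=4: events B2->S, B1->F, B3->T, B3->T, B3->F, B5->S, B4->T; outcomes B1=F, B2=S, B3=T, B3=F, B4=T, B5=S
input #3, h=3, p=6: events B2->S, B1->F, B3->T, B3->T, B3->F, B5->E, B4->F, B6->T; outcomes B1=F, B2=S, B3=T, B3=F, B4=F, B5=E, B6=T
input #4, h=5, p=4: events B2->S, B1->F, B3->T, B3->T, B3->F, B5->E, B4->F, B6->F; outcomes B1=F, B2=S, B3=T, B3=F, B4=F, B5=E, B6=F
input #5, h=10, p=6: events B2->S, B1->F, B3->T, B3->T, B3->F, B5->E, B4->F, B6->T; outcomes B1=F, B2=S, B3=T, B3=F, B4=F, B5=E, B6=T
input #6, h=11, p=4: events B2->S, B1->F, B3->T, B3->T, B3->F, B5->E, B4->F, B6->F; outcomes B1=F, B2=S, B3=T, B3=F, B4=F, B5=E, B6=F
together the pool reaches 10 outcomes: B1=F, B2=S, B3=T, B3=F, B4=T, B4=F, B5=S, B5=E, B6=T, B6=F
every size-1 subset falls short of the 10 outcomes (best: 7/10)
every size-2 subset falls short of the 10 outcomes (best: 9/10)
size 3: inputs {2, 3, 4} cover all 10 outcomes, and no lexicographically smaller subset of this size does
Answer: 2, 3, 4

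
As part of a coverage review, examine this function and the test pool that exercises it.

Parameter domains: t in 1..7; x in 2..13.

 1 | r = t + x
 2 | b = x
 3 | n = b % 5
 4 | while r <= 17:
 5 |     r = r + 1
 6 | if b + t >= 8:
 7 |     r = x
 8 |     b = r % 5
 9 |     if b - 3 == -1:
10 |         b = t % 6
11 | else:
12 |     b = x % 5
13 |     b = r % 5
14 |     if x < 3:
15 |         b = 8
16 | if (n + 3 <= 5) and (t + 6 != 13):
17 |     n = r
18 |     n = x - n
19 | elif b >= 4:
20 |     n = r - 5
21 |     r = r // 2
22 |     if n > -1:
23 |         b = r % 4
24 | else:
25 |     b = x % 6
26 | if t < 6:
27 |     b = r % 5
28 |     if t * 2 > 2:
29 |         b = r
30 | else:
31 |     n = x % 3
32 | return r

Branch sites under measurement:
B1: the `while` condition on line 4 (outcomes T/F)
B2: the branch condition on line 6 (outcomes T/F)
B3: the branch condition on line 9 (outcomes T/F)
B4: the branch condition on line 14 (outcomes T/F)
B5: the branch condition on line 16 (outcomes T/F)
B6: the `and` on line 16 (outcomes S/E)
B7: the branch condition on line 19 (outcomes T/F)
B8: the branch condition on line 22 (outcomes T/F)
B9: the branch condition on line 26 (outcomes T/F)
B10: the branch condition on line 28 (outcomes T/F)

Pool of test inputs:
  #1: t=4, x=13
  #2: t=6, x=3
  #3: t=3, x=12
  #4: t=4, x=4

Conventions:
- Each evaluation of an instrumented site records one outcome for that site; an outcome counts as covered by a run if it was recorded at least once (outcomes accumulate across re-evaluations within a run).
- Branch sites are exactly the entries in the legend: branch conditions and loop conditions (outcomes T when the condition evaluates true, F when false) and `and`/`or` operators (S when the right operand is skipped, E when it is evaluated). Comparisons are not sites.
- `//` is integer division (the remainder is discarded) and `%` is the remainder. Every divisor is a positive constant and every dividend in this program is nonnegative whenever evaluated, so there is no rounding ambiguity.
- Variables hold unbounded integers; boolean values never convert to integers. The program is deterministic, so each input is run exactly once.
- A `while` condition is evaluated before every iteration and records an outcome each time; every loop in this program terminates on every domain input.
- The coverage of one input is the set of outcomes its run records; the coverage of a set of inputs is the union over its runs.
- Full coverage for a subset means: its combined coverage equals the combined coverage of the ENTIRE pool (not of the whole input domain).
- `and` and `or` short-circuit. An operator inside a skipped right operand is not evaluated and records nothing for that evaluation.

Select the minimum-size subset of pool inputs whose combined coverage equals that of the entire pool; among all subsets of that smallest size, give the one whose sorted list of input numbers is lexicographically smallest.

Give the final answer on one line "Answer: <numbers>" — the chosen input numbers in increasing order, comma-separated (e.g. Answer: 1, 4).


#1 (t=4, x=13) -> B1->T, B1->F, B2->T, B3->F, B6->S, B5->F, B7->F, B9->T, B10->T; covered: B1=T, B1=F, B2=T, B3=F, B5=F, B6=S, B7=F, B9=T, B10=T
#2 (t=6, x=3) -> B1->T, B1->T, B1->T, B1->T, B1->T, B1->T, B1->T, B1->T, B1->T, B1->F, B2->T, B3->F, B6->S, B5->F, ...; covered: B1=T, B1=F, B2=T, B3=F, B5=F, B6=S, B7=F, B9=F
#3 (t=3, x=12) -> B1->T, B1->T, B1->T, B1->F, B2->T, B3->T, B6->E, B5->T, B9->T, B10->T; covered: B1=T, B1=F, B2=T, B3=T, B5=T, B6=E, B9=T, B10=T
#4 (t=4, x=4) -> B1->T, B1->T, B1->T, B1->T, B1->T, B1->T, B1->T, B1->T, B1->T, B1->T, B1->F, B2->T, B3->F, B6->S, ...; covered: B1=T, B1=F, B2=T, B3=F, B5=F, B6=S, B7=T, B8=F, B9=T, B10=T
union over all inputs: B1=T, B1=F, B2=T, B3=T, B3=F, B5=T, B5=F, B6=S, B6=E, B7=T, B7=F, B8=F, B9=T, B9=F, B10=T (15 outcomes)
every size-1 subset falls short of the 15 outcomes (best: 10/15)
every size-2 subset falls short of the 15 outcomes (best: 13/15)
the canonical winner is {2, 3, 4}: size 3, full 15-outcome coverage, earliest index list among size-3 covers
Answer: 2, 3, 4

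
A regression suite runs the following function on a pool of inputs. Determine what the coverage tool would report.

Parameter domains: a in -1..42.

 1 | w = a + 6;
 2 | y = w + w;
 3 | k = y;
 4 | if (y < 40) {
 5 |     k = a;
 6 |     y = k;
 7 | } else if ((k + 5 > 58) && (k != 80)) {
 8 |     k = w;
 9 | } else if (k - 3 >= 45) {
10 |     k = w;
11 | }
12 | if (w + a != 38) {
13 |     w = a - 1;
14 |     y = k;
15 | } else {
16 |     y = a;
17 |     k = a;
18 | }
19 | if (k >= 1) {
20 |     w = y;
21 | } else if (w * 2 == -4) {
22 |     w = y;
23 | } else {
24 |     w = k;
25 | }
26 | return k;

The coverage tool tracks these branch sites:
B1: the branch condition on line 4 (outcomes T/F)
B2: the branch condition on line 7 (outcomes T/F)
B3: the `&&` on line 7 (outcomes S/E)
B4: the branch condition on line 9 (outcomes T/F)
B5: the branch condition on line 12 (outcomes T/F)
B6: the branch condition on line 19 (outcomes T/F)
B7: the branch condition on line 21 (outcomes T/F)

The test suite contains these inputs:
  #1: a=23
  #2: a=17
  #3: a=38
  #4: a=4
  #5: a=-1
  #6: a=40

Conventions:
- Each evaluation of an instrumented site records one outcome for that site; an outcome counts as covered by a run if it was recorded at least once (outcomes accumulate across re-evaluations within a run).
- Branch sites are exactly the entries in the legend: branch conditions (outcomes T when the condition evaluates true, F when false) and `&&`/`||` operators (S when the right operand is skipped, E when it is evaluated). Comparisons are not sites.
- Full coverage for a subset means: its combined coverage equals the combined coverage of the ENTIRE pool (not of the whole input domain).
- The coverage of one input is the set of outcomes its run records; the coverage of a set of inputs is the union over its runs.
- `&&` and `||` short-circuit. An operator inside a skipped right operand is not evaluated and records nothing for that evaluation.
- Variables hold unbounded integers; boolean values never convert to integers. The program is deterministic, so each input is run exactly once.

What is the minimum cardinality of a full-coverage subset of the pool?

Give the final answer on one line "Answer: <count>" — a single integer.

run #1 (a=23) runs B1->F, B3->E, B2->T, B5->T, B6->T; records B1=F, B2=T, B3=E, B5=T, B6=T
run #2 (a=17) runs B1->F, B3->S, B2->F, B4->F, B5->T, B6->T; records B1=F, B2=F, B3=S, B4=F, B5=T, B6=T
run #3 (a=38) runs B1->F, B3->E, B2->T, B5->T, B6->T; records B1=F, B2=T, B3=E, B5=T, B6=T
run #4 (a=4) runs B1->T, B5->T, B6->T; records B1=T, B5=T, B6=T
run #5 (a=-1) runs B1->T, B5->T, B6->F, B7->T; records B1=T, B5=T, B6=F, B7=T
run #6 (a=40) runs B1->F, B3->E, B2->T, B5->T, B6->T; records B1=F, B2=T, B3=E, B5=T, B6=T
pool-wide coverage (11 outcomes): B1=T, B1=F, B2=T, B2=F, B3=S, B3=E, B4=F, B5=T, B6=T, B6=F, B7=T
no size-1 subset reaches all 11 outcomes (best union: 6/11)
no size-2 subset reaches all 11 outcomes (best union: 9/11)
the canonical winner is {1, 2, 5}: size 3, full 11-outcome coverage, earliest index list among size-3 covers

Answer: 3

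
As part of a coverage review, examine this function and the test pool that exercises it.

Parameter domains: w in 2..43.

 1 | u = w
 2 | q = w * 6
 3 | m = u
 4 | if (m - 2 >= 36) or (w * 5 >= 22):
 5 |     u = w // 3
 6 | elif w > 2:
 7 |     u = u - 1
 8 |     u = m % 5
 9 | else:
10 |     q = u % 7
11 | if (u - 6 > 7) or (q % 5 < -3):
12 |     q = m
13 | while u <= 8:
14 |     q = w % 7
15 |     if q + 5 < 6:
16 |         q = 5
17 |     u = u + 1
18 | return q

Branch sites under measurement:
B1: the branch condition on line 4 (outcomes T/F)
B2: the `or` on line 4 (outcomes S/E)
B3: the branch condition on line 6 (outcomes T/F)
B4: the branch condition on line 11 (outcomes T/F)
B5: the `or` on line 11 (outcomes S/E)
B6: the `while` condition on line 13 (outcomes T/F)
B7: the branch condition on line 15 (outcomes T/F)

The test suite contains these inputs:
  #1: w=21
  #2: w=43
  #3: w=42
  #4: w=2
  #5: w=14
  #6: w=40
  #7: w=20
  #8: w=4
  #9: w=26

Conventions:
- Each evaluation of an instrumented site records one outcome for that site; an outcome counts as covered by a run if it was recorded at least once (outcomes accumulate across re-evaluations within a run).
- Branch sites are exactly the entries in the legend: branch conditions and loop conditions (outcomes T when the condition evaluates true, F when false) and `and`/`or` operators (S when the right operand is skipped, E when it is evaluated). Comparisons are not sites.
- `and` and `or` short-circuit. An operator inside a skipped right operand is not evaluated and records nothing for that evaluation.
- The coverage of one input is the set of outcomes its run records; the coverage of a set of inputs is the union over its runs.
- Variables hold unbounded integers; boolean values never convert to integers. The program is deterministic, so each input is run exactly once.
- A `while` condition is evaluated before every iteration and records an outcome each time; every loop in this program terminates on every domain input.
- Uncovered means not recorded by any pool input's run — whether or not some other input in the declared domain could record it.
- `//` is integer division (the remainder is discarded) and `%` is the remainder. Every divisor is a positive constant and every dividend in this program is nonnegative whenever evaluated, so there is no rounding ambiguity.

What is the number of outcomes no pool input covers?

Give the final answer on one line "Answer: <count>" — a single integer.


#1 (w=21) -> B2->E, B1->T, B5->E, B4->F, B6->T, B7->T, B6->T, B7->T, B6->F; covered: B1=T, B2=E, B4=F, B5=E, B6=T, B6=F, B7=T
#2 (w=43) -> B2->S, B1->T, B5->S, B4->T, B6->F; covered: B1=T, B2=S, B4=T, B5=S, B6=F
#3 (w=42) -> B2->S, B1->T, B5->S, B4->T, B6->F; covered: B1=T, B2=S, B4=T, B5=S, B6=F
#4 (w=2) -> B2->E, B1->F, B3->F, B5->E, B4->F, B6->T, B7->F, B6->T, B7->F, B6->T, B7->F, B6->T, B7->F, B6->T, ...; covered: B1=F, B2=E, B3=F, B4=F, B5=E, B6=T, B6=F, B7=F
#5 (w=14) -> B2->E, B1->T, B5->E, B4->F, B6->T, B7->T, B6->T, B7->T, B6->T, B7->T, B6->T, B7->T, B6->T, B7->T, ...; covered: B1=T, B2=E, B4=F, B5=E, B6=T, B6=F, B7=T
#6 (w=40) -> B2->S, B1->T, B5->E, B4->F, B6->F; covered: B1=T, B2=S, B4=F, B5=E, B6=F
#7 (w=20) -> B2->E, B1->T, B5->E, B4->F, B6->T, B7->F, B6->T, B7->F, B6->T, B7->F, B6->F; covered: B1=T, B2=E, B4=F, B5=E, B6=T, B6=F, B7=F
#8 (w=4) -> B2->E, B1->F, B3->T, B5->E, B4->F, B6->T, B7->F, B6->T, B7->F, B6->T, B7->F, B6->T, B7->F, B6->T, ...; covered: B1=F, B2=E, B3=T, B4=F, B5=E, B6=T, B6=F, B7=F
#9 (w=26) -> B2->E, B1->T, B5->E, B4->F, B6->T, B7->F, B6->F; covered: B1=T, B2=E, B4=F, B5=E, B6=T, B6=F, B7=F
union over the pool: B1=T, B1=F, B2=S, B2=E, B3=T, B3=F, B4=T, B4=F, B5=S, B5=E, B6=T, B6=F, B7=T, B7=F
uncovered (0 of 14): none
Answer: 0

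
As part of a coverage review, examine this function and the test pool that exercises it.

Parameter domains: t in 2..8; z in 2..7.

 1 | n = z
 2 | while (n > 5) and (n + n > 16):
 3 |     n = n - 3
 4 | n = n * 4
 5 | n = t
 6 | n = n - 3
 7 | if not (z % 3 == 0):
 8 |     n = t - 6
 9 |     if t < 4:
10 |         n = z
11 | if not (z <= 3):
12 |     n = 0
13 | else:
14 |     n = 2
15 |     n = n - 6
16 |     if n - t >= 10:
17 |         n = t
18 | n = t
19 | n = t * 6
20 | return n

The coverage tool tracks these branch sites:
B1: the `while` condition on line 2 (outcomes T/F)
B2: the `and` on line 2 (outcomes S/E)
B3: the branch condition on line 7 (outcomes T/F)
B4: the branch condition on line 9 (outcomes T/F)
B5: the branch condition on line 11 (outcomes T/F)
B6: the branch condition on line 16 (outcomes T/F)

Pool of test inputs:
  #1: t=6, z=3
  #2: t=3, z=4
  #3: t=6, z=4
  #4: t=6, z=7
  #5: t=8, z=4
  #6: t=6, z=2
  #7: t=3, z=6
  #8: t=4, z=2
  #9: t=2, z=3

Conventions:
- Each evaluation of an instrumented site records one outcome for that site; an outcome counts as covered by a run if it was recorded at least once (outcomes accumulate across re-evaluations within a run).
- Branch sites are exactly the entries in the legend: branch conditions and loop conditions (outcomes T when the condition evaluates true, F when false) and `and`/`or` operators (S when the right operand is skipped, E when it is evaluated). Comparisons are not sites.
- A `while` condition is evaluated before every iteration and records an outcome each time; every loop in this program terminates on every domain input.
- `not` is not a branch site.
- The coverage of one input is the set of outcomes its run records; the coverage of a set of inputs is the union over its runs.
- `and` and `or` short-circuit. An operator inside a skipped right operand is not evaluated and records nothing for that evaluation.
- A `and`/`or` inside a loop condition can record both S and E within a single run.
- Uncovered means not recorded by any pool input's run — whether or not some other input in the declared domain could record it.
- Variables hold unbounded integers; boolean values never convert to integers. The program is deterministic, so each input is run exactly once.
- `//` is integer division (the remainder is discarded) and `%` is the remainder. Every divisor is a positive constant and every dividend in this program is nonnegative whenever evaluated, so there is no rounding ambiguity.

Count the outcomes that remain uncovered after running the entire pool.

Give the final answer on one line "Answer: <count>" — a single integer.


#1 (t=6, z=3) -> covered: B1=F, B2=S, B3=F, B5=F, B6=F
#2 (t=3, z=4) -> covered: B1=F, B2=S, B3=T, B4=T, B5=T
#3 (t=6, z=4) -> covered: B1=F, B2=S, B3=T, B4=F, B5=T
#4 (t=6, z=7) -> covered: B1=F, B2=E, B3=T, B4=F, B5=T
#5 (t=8, z=4) -> covered: B1=F, B2=S, B3=T, B4=F, B5=T
#6 (t=6, z=2) -> covered: B1=F, B2=S, B3=T, B4=F, B5=F, B6=F
#7 (t=3, z=6) -> covered: B1=F, B2=E, B3=F, B5=T
#8 (t=4, z=2) -> covered: B1=F, B2=S, B3=T, B4=F, B5=F, B6=F
#9 (t=2, z=3) -> covered: B1=F, B2=S, B3=F, B5=F, B6=F
union over the pool: B1=F, B2=S, B2=E, B3=T, B3=F, B4=T, B4=F, B5=T, B5=F, B6=F
uncovered (2 of 12): B1=T, B6=T
Answer: 2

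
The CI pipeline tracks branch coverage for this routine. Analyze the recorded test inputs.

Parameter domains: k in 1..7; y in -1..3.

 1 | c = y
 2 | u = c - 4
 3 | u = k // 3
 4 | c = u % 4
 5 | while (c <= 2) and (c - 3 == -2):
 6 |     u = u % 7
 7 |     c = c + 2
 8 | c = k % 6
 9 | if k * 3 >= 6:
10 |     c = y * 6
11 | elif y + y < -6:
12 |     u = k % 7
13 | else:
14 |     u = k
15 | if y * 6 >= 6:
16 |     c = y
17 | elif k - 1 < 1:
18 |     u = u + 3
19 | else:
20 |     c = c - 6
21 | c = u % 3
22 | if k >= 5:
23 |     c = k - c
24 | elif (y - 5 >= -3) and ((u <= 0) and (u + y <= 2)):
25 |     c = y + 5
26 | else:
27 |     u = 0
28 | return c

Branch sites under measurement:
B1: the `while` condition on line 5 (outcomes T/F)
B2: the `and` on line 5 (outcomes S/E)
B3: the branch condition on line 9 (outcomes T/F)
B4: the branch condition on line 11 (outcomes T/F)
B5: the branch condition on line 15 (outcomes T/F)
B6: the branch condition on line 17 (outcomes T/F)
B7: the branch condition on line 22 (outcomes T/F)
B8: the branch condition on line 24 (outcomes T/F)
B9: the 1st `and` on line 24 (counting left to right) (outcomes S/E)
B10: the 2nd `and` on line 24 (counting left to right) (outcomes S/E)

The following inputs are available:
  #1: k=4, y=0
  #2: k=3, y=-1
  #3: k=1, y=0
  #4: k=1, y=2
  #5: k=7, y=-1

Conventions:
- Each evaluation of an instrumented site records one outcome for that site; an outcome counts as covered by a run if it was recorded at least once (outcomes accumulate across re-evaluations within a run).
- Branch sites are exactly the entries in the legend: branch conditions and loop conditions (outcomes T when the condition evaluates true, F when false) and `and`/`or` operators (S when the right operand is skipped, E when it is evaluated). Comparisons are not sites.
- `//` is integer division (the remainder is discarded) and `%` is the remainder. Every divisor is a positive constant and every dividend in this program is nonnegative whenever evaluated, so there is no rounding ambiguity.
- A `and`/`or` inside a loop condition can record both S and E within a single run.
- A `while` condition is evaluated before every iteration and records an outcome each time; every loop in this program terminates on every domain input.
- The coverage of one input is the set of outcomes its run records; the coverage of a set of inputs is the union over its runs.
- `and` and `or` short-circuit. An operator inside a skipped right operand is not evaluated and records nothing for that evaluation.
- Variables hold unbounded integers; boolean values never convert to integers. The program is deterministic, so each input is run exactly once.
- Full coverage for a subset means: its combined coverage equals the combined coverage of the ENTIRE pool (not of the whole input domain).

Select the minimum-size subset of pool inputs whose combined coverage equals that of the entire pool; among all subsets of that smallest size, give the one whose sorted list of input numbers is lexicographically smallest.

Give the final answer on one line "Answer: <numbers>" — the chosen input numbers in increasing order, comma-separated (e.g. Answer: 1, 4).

run #1 (k=4, y=0) runs B2->E, B1->T, B2->S, B1->F, B3->T, B5->F, B6->F, B7->F, B9->S, B8->F; records B1=T, B1=F, B2=S, B2=E, B3=T, B5=F, B6=F, B7=F, B8=F, B9=S
run #2 (k=3, y=-1) runs B2->E, B1->T, B2->S, B1->F, B3->T, B5->F, B6->F, B7->F, B9->S, B8->F; records B1=T, B1=F, B2=S, B2=E, B3=T, B5=F, B6=F, B7=F, B8=F, B9=S
run #3 (k=1, y=0) runs B2->E, B1->F, B3->F, B4->F, B5->F, B6->T, B7->F, B9->S, B8->F; records B1=F, B2=E, B3=F, B4=F, B5=F, B6=T, B7=F, B8=F, B9=S
run #4 (k=1, y=2) runs B2->E, B1->F, B3->F, B4->F, B5->T, B7->F, B9->E, B10->S, B8->F; records B1=F, B2=E, B3=F, B4=F, B5=T, B7=F, B8=F, B9=E, B10=S
run #5 (k=7, y=-1) runs B2->E, B1->F, B3->T, B5->F, B6->F, B7->T; records B1=F, B2=E, B3=T, B5=F, B6=F, B7=T
the full pool covers 17 outcomes: B1=T, B1=F, B2=S, B2=E, B3=T, B3=F, B4=F, B5=T, B5=F, B6=T, B6=F, B7=T, B7=F, B8=F, B9=S, B9=E, B10=S
size 1 is not enough: best union over all size-1 subsets is 10/17
size 2 is not enough: best union over all size-2 subsets is 15/17
size 3 is not enough: best union over all size-3 subsets is 16/17
at size 4, {1, 3, 4, 5} reaches all 17 outcomes; every lexicographically earlier size-4 subset fails

Answer: 1, 3, 4, 5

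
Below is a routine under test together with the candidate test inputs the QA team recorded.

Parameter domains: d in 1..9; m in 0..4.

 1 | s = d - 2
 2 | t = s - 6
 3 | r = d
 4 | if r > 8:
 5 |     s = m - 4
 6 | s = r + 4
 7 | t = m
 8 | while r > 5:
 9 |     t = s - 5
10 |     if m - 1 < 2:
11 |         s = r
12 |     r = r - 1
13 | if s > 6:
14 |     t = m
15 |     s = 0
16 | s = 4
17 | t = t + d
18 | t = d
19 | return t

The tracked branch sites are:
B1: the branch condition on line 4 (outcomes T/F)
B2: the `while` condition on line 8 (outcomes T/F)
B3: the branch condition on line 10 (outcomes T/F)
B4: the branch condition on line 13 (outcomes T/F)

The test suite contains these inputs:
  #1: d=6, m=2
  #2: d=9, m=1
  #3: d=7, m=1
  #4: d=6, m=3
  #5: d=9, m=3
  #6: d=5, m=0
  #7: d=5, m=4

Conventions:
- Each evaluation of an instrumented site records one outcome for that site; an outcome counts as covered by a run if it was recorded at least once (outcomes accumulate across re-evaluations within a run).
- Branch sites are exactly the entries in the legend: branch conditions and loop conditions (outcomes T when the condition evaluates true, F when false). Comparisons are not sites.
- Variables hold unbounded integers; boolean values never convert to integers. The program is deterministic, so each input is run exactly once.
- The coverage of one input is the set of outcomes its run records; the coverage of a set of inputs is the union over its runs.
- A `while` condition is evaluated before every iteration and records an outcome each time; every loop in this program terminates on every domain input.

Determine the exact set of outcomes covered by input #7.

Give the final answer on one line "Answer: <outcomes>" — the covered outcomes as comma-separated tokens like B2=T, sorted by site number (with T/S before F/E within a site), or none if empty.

Tracing the run of input #7 (d=5, m=4):
  B1->F, B2->F, B4->T
collecting distinct outcomes: B1=F, B2=F, B4=T

Answer: B1=F, B2=F, B4=T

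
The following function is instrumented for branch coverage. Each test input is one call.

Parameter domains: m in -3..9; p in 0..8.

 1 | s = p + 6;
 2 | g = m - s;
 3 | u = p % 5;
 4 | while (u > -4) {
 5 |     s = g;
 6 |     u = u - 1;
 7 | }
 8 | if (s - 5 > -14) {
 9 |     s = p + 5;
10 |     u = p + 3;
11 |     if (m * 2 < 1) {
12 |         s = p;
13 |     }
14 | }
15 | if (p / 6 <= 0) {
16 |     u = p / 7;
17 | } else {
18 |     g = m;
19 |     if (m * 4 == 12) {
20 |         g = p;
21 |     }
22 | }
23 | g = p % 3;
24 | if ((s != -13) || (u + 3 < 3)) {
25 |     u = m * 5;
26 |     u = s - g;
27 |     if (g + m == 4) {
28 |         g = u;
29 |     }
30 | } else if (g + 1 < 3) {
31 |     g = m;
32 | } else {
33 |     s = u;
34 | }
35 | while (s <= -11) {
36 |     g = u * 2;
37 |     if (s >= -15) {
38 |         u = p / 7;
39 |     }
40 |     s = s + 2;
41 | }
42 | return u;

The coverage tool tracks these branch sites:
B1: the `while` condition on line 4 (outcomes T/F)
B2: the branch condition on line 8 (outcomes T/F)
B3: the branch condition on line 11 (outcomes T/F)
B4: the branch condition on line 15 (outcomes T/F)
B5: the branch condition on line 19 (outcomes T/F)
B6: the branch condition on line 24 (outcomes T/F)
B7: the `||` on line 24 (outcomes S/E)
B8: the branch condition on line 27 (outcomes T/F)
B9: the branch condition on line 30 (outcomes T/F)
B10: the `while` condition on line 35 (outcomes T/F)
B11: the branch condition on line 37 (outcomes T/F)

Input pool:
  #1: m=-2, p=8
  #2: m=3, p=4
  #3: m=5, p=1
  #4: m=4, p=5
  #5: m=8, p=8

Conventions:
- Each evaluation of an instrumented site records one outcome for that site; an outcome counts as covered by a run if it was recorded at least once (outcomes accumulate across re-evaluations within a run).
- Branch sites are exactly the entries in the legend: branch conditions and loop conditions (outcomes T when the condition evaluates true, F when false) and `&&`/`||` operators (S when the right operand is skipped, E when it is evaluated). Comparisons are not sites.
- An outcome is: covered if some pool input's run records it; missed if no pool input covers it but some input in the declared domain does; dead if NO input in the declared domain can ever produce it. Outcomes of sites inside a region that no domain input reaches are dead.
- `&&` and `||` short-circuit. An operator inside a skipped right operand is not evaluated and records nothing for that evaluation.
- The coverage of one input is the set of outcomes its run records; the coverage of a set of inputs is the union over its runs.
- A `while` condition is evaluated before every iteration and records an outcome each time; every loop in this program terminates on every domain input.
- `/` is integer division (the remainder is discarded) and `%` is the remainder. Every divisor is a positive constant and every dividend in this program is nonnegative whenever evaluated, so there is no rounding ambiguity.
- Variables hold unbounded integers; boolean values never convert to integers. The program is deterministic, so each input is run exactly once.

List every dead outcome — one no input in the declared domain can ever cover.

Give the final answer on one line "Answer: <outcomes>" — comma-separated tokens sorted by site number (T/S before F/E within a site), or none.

sweeping the full domain (117 inputs) for each outcome:
  reachable outcomes have witnesses, e.g. B1=T (e.g. m=-3, p=0), B1=F (e.g. m=-3, p=0), B2=T (e.g. m=-2, p=0), B2=F (e.g. m=-3, p=0)

Answer: none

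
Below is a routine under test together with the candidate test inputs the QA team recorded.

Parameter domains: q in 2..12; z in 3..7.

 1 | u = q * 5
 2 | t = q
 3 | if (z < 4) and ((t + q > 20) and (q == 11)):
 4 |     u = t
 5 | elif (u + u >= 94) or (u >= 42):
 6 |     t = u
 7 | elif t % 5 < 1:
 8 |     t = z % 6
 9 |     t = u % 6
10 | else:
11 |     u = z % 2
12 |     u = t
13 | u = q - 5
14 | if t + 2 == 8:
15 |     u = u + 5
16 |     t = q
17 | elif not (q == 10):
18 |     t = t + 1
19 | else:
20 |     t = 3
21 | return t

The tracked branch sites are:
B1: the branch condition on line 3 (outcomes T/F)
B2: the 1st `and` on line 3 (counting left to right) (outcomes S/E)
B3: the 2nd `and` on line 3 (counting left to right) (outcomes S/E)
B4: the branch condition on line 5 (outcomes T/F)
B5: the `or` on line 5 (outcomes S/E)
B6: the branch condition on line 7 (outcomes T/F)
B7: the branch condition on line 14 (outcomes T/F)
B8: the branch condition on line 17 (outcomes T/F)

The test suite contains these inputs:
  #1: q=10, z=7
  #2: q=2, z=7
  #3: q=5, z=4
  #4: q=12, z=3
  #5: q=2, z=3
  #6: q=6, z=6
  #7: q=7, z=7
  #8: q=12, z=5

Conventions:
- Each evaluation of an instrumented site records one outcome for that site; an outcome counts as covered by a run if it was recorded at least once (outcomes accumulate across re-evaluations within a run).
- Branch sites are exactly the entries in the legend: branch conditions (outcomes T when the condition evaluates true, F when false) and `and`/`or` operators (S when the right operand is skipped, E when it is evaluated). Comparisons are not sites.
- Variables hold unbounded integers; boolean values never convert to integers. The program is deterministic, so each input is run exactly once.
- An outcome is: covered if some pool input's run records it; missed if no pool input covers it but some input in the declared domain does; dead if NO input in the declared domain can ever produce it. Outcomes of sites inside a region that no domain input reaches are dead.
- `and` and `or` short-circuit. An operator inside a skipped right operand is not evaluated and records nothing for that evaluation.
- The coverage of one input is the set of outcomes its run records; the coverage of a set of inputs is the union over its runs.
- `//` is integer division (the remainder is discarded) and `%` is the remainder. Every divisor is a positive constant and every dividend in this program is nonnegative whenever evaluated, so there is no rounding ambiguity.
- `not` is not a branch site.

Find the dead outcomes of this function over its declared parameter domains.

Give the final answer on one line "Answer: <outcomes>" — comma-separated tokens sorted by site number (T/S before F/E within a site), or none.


sweeping the full domain (55 inputs) for each outcome:
  reachable outcomes have witnesses, e.g. B1=T (e.g. q=11, z=3), B1=F (e.g. q=2, z=3), B2=S (e.g. q=2, z=4), B2=E (e.g. q=2, z=3)
Answer: none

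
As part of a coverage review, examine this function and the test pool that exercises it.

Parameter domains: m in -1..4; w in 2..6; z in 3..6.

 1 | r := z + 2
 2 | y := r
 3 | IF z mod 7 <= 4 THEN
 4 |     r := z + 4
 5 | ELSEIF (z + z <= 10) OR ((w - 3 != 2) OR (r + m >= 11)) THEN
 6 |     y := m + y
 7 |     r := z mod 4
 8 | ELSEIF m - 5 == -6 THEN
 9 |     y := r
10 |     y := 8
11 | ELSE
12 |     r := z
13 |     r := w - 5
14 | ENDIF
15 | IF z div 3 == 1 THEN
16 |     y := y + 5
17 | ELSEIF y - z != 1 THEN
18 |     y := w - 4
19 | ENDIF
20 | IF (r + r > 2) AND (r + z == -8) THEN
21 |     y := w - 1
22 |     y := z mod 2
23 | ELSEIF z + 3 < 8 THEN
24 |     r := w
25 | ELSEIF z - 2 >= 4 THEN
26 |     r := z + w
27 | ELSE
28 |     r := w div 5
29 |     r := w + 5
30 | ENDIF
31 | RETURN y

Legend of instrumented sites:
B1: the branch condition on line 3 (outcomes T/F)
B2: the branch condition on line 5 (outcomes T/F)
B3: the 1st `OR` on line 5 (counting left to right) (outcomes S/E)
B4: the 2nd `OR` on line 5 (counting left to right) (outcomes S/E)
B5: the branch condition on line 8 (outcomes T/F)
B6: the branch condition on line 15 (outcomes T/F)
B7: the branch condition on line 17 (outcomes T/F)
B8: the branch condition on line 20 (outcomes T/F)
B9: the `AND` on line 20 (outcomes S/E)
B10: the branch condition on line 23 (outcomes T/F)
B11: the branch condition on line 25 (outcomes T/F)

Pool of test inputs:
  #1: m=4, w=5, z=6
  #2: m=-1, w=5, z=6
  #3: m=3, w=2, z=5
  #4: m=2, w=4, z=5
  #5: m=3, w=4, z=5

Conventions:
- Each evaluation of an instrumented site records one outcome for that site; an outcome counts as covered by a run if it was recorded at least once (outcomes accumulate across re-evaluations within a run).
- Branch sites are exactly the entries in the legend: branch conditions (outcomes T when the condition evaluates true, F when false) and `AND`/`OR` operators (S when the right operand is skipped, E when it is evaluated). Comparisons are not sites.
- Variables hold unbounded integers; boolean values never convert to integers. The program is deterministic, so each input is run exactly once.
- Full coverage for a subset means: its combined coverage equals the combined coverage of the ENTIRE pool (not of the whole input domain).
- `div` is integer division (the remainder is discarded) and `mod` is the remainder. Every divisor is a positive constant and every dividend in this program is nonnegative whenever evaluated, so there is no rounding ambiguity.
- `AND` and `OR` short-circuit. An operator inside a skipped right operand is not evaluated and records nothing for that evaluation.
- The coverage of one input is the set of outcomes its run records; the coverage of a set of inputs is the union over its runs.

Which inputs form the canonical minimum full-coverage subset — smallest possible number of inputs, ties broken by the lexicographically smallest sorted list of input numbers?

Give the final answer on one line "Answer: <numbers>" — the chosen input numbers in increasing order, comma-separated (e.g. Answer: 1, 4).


run #1 (m=4, w=5, z=6) records B1=F, B2=T, B3=E, B4=E, B6=F, B7=T, B8=F, B9=E, B10=F, B11=T
run #2 (m=-1, w=5, z=6) records B1=F, B2=F, B3=E, B4=E, B5=T, B6=F, B7=T, B8=F, B9=E, B10=F, B11=T
run #3 (m=3, w=2, z=5) records B1=F, B2=T, B3=S, B6=T, B8=F, B9=S, B10=F, B11=F
run #4 (m=2, w=4, z=5) records B1=F, B2=T, B3=S, B6=T, B8=F, B9=S, B10=F, B11=F
run #5 (m=3, w=4, z=5) records B1=F, B2=T, B3=S, B6=T, B8=F, B9=S, B10=F, B11=F
together the pool reaches 16 outcomes: B1=F, B2=T, B2=F, B3=S, B3=E, B4=E, B5=T, B6=T, B6=F, B7=T, B8=F, B9=S, B9=E, B10=F, B11=T, B11=F
size 1 is not enough: best union over all size-1 subsets is 11/16
the canonical winner is {2, 3}: size 2, full 16-outcome coverage, earliest index list among size-2 covers
Answer: 2, 3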